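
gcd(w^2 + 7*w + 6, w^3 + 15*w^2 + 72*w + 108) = w + 6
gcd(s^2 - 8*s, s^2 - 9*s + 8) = s - 8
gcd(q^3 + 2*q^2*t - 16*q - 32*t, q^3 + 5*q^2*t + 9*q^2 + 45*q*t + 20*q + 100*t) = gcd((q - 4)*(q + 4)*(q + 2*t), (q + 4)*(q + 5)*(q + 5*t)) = q + 4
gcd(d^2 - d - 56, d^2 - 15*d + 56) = d - 8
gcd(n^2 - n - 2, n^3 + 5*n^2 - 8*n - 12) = n^2 - n - 2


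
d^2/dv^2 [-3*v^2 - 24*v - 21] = -6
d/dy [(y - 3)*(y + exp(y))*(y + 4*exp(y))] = (y - 3)*(y + exp(y))*(4*exp(y) + 1) + (y - 3)*(y + 4*exp(y))*(exp(y) + 1) + (y + exp(y))*(y + 4*exp(y))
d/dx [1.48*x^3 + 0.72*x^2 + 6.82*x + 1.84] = 4.44*x^2 + 1.44*x + 6.82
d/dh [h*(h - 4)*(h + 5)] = 3*h^2 + 2*h - 20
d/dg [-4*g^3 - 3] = -12*g^2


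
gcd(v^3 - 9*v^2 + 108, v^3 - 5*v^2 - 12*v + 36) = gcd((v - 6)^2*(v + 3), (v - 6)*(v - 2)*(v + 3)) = v^2 - 3*v - 18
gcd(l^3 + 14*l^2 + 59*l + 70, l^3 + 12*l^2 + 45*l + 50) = l^2 + 7*l + 10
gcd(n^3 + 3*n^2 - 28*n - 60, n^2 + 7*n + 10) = n + 2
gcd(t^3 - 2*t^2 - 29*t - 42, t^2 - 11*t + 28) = t - 7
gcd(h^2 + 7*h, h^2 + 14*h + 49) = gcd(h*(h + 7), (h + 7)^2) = h + 7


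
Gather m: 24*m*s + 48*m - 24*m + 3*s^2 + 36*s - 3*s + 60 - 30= m*(24*s + 24) + 3*s^2 + 33*s + 30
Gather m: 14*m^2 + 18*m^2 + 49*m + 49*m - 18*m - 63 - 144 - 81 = 32*m^2 + 80*m - 288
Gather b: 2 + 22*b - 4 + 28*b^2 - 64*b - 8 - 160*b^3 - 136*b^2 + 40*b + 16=-160*b^3 - 108*b^2 - 2*b + 6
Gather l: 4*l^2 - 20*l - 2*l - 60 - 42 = 4*l^2 - 22*l - 102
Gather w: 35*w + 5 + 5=35*w + 10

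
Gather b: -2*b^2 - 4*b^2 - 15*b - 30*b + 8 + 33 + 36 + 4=-6*b^2 - 45*b + 81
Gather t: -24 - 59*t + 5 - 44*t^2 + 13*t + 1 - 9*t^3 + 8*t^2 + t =-9*t^3 - 36*t^2 - 45*t - 18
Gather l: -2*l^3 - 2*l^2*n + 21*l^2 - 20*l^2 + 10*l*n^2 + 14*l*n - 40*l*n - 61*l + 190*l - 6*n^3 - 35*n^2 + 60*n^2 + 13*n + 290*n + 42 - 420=-2*l^3 + l^2*(1 - 2*n) + l*(10*n^2 - 26*n + 129) - 6*n^3 + 25*n^2 + 303*n - 378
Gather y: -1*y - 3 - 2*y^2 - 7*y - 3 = -2*y^2 - 8*y - 6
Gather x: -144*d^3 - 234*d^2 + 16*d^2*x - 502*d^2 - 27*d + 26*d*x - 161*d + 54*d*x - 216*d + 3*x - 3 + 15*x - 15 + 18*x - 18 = -144*d^3 - 736*d^2 - 404*d + x*(16*d^2 + 80*d + 36) - 36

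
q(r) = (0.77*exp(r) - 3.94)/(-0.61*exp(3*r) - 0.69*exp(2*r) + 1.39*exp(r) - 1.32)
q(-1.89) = 3.39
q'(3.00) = 0.00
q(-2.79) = 3.15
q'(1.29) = -0.18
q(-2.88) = 3.13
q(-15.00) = 2.98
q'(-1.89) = 0.41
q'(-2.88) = 0.15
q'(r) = (0.77*exp(r) - 3.94)*(1.83*exp(3*r) + 1.38*exp(2*r) - 1.39*exp(r))/(-0.61*exp(3*r) - 0.69*exp(2*r) + 1.39*exp(r) - 1.32)^2 + 0.77*exp(r)/(-0.61*exp(3*r) - 0.69*exp(2*r) + 1.39*exp(r) - 1.32)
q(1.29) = 0.03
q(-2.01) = 3.34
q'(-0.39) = -1.72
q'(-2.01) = 0.37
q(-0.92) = 3.97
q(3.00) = 0.00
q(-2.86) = 3.13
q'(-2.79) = 0.16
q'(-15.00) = 0.00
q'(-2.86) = 0.15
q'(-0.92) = 0.62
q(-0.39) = 3.87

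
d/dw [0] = 0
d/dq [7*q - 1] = 7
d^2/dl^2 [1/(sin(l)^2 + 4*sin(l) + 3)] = 2*(-2*sin(l)^3 - 4*sin(l)^2 + 5*sin(l) + 13)/((sin(l) + 1)^2*(sin(l) + 3)^3)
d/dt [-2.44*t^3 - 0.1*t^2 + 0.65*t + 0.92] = -7.32*t^2 - 0.2*t + 0.65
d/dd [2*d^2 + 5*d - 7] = 4*d + 5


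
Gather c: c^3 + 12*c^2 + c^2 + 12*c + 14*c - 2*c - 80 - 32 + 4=c^3 + 13*c^2 + 24*c - 108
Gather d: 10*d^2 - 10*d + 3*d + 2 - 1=10*d^2 - 7*d + 1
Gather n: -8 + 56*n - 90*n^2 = -90*n^2 + 56*n - 8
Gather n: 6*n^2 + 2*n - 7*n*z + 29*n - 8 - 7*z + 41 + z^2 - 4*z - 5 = 6*n^2 + n*(31 - 7*z) + z^2 - 11*z + 28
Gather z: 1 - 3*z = 1 - 3*z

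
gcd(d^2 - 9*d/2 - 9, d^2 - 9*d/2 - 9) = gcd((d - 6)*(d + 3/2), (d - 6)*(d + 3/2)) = d^2 - 9*d/2 - 9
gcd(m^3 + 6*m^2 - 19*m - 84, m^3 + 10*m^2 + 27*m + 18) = m + 3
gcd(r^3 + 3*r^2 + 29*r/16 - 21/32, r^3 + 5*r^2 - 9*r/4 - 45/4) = r + 3/2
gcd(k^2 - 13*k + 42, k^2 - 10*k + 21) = k - 7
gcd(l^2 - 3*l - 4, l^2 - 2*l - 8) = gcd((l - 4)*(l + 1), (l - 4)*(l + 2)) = l - 4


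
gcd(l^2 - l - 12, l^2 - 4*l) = l - 4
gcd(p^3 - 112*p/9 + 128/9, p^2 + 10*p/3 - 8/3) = p + 4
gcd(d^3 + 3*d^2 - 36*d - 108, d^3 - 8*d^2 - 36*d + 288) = d^2 - 36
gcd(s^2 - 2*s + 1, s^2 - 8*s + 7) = s - 1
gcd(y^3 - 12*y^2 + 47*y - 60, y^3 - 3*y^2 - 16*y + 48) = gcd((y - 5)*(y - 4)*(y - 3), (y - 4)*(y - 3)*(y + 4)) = y^2 - 7*y + 12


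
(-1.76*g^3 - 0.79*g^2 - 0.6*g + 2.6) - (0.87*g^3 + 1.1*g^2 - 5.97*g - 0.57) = -2.63*g^3 - 1.89*g^2 + 5.37*g + 3.17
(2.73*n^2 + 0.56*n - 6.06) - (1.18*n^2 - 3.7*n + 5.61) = 1.55*n^2 + 4.26*n - 11.67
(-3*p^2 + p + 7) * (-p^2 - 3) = 3*p^4 - p^3 + 2*p^2 - 3*p - 21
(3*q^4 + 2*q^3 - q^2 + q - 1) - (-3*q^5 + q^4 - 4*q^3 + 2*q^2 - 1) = 3*q^5 + 2*q^4 + 6*q^3 - 3*q^2 + q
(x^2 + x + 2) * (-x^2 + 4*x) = -x^4 + 3*x^3 + 2*x^2 + 8*x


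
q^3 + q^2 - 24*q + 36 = (q - 3)*(q - 2)*(q + 6)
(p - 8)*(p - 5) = p^2 - 13*p + 40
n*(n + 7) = n^2 + 7*n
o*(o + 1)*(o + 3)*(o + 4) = o^4 + 8*o^3 + 19*o^2 + 12*o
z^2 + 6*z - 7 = (z - 1)*(z + 7)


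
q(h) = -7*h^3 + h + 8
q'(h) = 1 - 21*h^2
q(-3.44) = 289.51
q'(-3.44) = -247.51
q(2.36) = -81.65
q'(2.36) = -115.96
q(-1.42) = 26.62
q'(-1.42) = -41.34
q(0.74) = 5.90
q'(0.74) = -10.50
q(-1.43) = 27.04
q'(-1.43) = -41.94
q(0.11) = 8.10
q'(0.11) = 0.75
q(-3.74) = 370.46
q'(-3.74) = -292.74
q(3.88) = -397.00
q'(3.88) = -315.14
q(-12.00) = 12092.00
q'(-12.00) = -3023.00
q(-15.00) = 23618.00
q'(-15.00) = -4724.00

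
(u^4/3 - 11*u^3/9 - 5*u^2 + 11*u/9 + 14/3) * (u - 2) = u^5/3 - 17*u^4/9 - 23*u^3/9 + 101*u^2/9 + 20*u/9 - 28/3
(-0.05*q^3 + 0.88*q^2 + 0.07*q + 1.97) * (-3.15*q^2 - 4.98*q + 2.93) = 0.1575*q^5 - 2.523*q^4 - 4.7494*q^3 - 3.9757*q^2 - 9.6055*q + 5.7721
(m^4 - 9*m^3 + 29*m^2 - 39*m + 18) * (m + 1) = m^5 - 8*m^4 + 20*m^3 - 10*m^2 - 21*m + 18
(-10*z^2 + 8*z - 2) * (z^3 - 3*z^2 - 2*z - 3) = -10*z^5 + 38*z^4 - 6*z^3 + 20*z^2 - 20*z + 6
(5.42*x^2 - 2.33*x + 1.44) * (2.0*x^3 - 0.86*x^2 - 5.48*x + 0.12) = 10.84*x^5 - 9.3212*x^4 - 24.8178*x^3 + 12.1804*x^2 - 8.1708*x + 0.1728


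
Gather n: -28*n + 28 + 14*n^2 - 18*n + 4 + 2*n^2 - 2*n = 16*n^2 - 48*n + 32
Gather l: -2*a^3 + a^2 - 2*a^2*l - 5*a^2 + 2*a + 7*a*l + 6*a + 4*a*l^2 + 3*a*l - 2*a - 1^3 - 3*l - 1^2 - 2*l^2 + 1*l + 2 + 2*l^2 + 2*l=-2*a^3 - 4*a^2 + 4*a*l^2 + 6*a + l*(-2*a^2 + 10*a)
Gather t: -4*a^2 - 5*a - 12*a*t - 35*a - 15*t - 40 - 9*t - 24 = -4*a^2 - 40*a + t*(-12*a - 24) - 64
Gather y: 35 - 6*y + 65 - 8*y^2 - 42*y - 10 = -8*y^2 - 48*y + 90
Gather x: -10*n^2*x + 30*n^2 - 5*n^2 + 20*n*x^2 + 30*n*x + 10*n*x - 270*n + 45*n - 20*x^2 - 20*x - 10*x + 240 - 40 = 25*n^2 - 225*n + x^2*(20*n - 20) + x*(-10*n^2 + 40*n - 30) + 200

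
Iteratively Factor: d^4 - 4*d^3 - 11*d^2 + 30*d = (d - 2)*(d^3 - 2*d^2 - 15*d) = d*(d - 2)*(d^2 - 2*d - 15) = d*(d - 5)*(d - 2)*(d + 3)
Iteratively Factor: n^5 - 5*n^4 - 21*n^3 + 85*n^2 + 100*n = (n + 4)*(n^4 - 9*n^3 + 15*n^2 + 25*n) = (n - 5)*(n + 4)*(n^3 - 4*n^2 - 5*n) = n*(n - 5)*(n + 4)*(n^2 - 4*n - 5) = n*(n - 5)*(n + 1)*(n + 4)*(n - 5)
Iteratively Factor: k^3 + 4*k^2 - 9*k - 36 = (k + 3)*(k^2 + k - 12) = (k + 3)*(k + 4)*(k - 3)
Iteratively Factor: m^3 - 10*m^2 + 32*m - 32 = (m - 2)*(m^2 - 8*m + 16) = (m - 4)*(m - 2)*(m - 4)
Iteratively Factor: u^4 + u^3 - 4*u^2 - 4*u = (u + 1)*(u^3 - 4*u) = (u - 2)*(u + 1)*(u^2 + 2*u) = u*(u - 2)*(u + 1)*(u + 2)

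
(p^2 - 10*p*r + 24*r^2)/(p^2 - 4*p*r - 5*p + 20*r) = (p - 6*r)/(p - 5)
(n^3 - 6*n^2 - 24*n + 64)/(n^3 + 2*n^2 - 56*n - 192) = (n - 2)/(n + 6)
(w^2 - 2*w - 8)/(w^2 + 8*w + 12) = (w - 4)/(w + 6)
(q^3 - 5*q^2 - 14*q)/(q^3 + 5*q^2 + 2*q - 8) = q*(q - 7)/(q^2 + 3*q - 4)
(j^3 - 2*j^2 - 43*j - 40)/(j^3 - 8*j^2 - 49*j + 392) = (j^2 + 6*j + 5)/(j^2 - 49)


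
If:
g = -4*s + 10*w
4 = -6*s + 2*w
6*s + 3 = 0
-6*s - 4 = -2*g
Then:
No Solution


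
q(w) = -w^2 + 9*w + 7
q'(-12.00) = 33.00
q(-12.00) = -245.00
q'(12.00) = -15.00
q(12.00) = -29.00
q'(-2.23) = 13.46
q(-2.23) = -18.04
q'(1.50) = 6.00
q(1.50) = 18.25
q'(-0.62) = 10.24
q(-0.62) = 1.04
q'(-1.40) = 11.80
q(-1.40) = -7.56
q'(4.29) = 0.42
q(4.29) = 27.21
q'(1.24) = 6.52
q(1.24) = 16.62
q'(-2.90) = 14.80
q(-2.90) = -27.51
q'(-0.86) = 10.72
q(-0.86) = -1.48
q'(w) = 9 - 2*w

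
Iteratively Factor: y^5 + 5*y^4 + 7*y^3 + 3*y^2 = (y + 1)*(y^4 + 4*y^3 + 3*y^2) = y*(y + 1)*(y^3 + 4*y^2 + 3*y) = y*(y + 1)^2*(y^2 + 3*y) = y^2*(y + 1)^2*(y + 3)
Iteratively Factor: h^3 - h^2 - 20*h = (h - 5)*(h^2 + 4*h) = h*(h - 5)*(h + 4)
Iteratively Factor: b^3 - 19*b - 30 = (b + 3)*(b^2 - 3*b - 10) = (b + 2)*(b + 3)*(b - 5)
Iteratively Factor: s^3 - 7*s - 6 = (s + 2)*(s^2 - 2*s - 3) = (s - 3)*(s + 2)*(s + 1)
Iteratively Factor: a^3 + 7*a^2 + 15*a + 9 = (a + 3)*(a^2 + 4*a + 3) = (a + 1)*(a + 3)*(a + 3)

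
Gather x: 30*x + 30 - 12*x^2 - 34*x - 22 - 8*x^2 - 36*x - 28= -20*x^2 - 40*x - 20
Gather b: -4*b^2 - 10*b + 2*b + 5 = -4*b^2 - 8*b + 5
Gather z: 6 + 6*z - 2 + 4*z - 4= 10*z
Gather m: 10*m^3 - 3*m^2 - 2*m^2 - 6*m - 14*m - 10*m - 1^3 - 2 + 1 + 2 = 10*m^3 - 5*m^2 - 30*m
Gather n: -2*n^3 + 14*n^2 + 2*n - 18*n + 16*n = -2*n^3 + 14*n^2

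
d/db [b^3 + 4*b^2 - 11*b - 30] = 3*b^2 + 8*b - 11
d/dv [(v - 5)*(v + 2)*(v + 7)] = 3*v^2 + 8*v - 31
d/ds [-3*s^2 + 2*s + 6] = 2 - 6*s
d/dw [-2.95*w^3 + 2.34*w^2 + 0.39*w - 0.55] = -8.85*w^2 + 4.68*w + 0.39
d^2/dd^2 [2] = 0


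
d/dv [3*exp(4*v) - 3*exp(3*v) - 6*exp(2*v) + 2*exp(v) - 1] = (12*exp(3*v) - 9*exp(2*v) - 12*exp(v) + 2)*exp(v)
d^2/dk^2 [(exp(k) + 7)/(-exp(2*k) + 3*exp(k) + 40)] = (-exp(4*k) - 31*exp(3*k) - 177*exp(2*k) - 1063*exp(k) - 760)*exp(k)/(exp(6*k) - 9*exp(5*k) - 93*exp(4*k) + 693*exp(3*k) + 3720*exp(2*k) - 14400*exp(k) - 64000)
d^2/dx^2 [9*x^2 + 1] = 18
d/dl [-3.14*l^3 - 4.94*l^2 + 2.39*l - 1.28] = -9.42*l^2 - 9.88*l + 2.39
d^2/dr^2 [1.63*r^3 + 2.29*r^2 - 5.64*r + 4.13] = 9.78*r + 4.58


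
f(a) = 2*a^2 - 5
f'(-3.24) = -12.96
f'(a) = 4*a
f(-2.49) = 7.40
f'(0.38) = 1.52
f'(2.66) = 10.64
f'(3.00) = 12.00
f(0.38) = -4.71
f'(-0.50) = -2.00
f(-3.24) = 16.00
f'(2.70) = 10.80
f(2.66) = 9.15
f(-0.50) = -4.50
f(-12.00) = 283.00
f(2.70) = 9.58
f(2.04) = 3.32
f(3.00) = 13.00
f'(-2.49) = -9.96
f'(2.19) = 8.76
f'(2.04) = 8.16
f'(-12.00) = -48.00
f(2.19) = 4.59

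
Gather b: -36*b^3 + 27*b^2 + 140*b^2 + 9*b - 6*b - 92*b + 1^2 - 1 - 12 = -36*b^3 + 167*b^2 - 89*b - 12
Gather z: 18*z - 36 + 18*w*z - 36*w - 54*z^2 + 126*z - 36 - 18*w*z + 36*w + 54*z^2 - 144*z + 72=0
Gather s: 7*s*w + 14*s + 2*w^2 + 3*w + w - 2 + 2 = s*(7*w + 14) + 2*w^2 + 4*w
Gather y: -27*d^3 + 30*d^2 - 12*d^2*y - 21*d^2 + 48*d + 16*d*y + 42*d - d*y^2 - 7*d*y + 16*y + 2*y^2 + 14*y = -27*d^3 + 9*d^2 + 90*d + y^2*(2 - d) + y*(-12*d^2 + 9*d + 30)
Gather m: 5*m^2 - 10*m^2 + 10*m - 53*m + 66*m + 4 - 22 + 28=-5*m^2 + 23*m + 10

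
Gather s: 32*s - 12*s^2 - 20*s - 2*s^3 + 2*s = -2*s^3 - 12*s^2 + 14*s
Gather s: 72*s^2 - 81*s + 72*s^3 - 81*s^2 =72*s^3 - 9*s^2 - 81*s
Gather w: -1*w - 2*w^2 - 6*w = -2*w^2 - 7*w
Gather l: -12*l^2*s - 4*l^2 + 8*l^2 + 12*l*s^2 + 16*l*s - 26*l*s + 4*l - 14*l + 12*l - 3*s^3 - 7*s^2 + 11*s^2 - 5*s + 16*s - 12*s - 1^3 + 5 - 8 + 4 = l^2*(4 - 12*s) + l*(12*s^2 - 10*s + 2) - 3*s^3 + 4*s^2 - s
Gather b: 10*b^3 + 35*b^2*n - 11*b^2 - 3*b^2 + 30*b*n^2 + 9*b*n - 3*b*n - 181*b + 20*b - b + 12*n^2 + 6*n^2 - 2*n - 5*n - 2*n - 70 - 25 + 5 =10*b^3 + b^2*(35*n - 14) + b*(30*n^2 + 6*n - 162) + 18*n^2 - 9*n - 90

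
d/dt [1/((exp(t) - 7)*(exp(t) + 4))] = (3 - 2*exp(t))*exp(t)/(exp(4*t) - 6*exp(3*t) - 47*exp(2*t) + 168*exp(t) + 784)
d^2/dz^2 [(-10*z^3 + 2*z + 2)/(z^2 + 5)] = 4*(26*z^3 + 3*z^2 - 390*z - 5)/(z^6 + 15*z^4 + 75*z^2 + 125)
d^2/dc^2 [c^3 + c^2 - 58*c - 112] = 6*c + 2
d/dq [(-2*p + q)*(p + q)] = -p + 2*q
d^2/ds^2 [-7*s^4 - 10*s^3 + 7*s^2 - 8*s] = -84*s^2 - 60*s + 14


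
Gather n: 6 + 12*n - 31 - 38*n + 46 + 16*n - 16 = 5 - 10*n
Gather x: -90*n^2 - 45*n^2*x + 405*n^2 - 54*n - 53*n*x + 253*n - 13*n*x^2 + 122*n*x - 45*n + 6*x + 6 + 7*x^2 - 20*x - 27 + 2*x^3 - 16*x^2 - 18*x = 315*n^2 + 154*n + 2*x^3 + x^2*(-13*n - 9) + x*(-45*n^2 + 69*n - 32) - 21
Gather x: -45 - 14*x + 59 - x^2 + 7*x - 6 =-x^2 - 7*x + 8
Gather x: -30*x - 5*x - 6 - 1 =-35*x - 7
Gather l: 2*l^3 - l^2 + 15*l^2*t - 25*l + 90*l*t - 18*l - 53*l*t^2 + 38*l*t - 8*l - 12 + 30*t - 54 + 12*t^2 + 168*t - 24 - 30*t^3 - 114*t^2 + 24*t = 2*l^3 + l^2*(15*t - 1) + l*(-53*t^2 + 128*t - 51) - 30*t^3 - 102*t^2 + 222*t - 90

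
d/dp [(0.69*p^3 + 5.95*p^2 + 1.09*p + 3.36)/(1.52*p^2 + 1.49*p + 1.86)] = (1.0488*p^4 + 2.0562*p^3 + 11.0589*p^2 + 11.9196*p - 2.979)/(2.3104*p^4 + 4.5296*p^3 + 7.8745*p^2 + 5.5428*p + 3.4596)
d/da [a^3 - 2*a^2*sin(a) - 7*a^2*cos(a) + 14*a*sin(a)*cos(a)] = 7*a^2*sin(a) - 2*a^2*cos(a) + 3*a^2 - 4*a*sin(a) - 14*a*cos(a) + 14*a*cos(2*a) + 7*sin(2*a)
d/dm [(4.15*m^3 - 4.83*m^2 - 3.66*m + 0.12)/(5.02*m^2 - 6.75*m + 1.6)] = (20.833*m^4 - 56.025*m^3 + 70.8957*m^2 - 16.6608*m - 5.046)/(25.2004*m^4 - 67.77*m^3 + 61.6265*m^2 - 21.6*m + 2.56)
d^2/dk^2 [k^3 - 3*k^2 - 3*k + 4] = 6*k - 6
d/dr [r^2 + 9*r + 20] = 2*r + 9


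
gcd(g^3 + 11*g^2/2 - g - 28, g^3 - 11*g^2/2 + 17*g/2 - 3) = g - 2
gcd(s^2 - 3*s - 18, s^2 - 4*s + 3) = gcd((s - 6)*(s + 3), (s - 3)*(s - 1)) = 1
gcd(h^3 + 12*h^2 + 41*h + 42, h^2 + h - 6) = h + 3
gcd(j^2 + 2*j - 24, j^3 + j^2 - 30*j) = j + 6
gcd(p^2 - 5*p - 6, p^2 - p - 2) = p + 1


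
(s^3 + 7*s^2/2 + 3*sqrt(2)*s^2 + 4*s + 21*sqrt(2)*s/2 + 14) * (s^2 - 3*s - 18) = s^5 + s^4/2 + 3*sqrt(2)*s^4 - 49*s^3/2 + 3*sqrt(2)*s^3/2 - 171*sqrt(2)*s^2/2 - 61*s^2 - 189*sqrt(2)*s - 114*s - 252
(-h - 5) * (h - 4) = -h^2 - h + 20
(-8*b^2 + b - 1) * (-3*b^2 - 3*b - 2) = 24*b^4 + 21*b^3 + 16*b^2 + b + 2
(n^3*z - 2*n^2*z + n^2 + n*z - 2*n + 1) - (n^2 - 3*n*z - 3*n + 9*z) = n^3*z - 2*n^2*z + 4*n*z + n - 9*z + 1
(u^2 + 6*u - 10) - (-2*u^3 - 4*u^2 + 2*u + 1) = 2*u^3 + 5*u^2 + 4*u - 11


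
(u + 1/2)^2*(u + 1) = u^3 + 2*u^2 + 5*u/4 + 1/4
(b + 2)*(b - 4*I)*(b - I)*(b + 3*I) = b^4 + 2*b^3 - 2*I*b^3 + 11*b^2 - 4*I*b^2 + 22*b - 12*I*b - 24*I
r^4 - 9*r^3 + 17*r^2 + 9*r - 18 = (r - 6)*(r - 3)*(r - 1)*(r + 1)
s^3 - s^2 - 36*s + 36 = (s - 6)*(s - 1)*(s + 6)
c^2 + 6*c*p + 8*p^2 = (c + 2*p)*(c + 4*p)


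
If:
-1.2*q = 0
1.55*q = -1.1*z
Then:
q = 0.00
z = 0.00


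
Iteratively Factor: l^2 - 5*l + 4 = (l - 1)*(l - 4)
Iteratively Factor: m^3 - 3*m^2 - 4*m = (m - 4)*(m^2 + m) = (m - 4)*(m + 1)*(m)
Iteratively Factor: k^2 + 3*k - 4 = (k - 1)*(k + 4)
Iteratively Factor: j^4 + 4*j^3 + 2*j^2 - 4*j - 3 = (j + 3)*(j^3 + j^2 - j - 1) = (j + 1)*(j + 3)*(j^2 - 1) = (j + 1)^2*(j + 3)*(j - 1)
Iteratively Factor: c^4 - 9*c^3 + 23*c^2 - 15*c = (c - 1)*(c^3 - 8*c^2 + 15*c) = c*(c - 1)*(c^2 - 8*c + 15) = c*(c - 3)*(c - 1)*(c - 5)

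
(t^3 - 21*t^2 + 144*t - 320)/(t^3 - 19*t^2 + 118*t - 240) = (t - 8)/(t - 6)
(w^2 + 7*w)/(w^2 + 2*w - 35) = w/(w - 5)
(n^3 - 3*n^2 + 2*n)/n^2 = n - 3 + 2/n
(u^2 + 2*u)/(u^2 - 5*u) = (u + 2)/(u - 5)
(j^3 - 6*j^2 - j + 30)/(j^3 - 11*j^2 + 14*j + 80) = (j - 3)/(j - 8)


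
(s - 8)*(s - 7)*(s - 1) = s^3 - 16*s^2 + 71*s - 56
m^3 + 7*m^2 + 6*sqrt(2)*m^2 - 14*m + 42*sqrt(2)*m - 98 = (m + 7)*(m - sqrt(2))*(m + 7*sqrt(2))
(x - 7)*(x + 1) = x^2 - 6*x - 7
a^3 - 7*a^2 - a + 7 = (a - 7)*(a - 1)*(a + 1)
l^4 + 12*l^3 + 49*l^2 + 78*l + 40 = (l + 1)*(l + 2)*(l + 4)*(l + 5)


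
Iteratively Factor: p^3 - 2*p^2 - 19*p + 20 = (p - 5)*(p^2 + 3*p - 4) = (p - 5)*(p + 4)*(p - 1)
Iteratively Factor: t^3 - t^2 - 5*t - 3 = (t + 1)*(t^2 - 2*t - 3) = (t + 1)^2*(t - 3)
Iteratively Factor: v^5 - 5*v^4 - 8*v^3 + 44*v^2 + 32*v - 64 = (v - 1)*(v^4 - 4*v^3 - 12*v^2 + 32*v + 64) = (v - 4)*(v - 1)*(v^3 - 12*v - 16) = (v - 4)*(v - 1)*(v + 2)*(v^2 - 2*v - 8) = (v - 4)*(v - 1)*(v + 2)^2*(v - 4)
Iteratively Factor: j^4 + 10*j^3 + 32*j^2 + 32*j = (j + 4)*(j^3 + 6*j^2 + 8*j) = (j + 4)^2*(j^2 + 2*j) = j*(j + 4)^2*(j + 2)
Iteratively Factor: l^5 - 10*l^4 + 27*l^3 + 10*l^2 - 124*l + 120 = (l - 2)*(l^4 - 8*l^3 + 11*l^2 + 32*l - 60) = (l - 2)^2*(l^3 - 6*l^2 - l + 30) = (l - 3)*(l - 2)^2*(l^2 - 3*l - 10) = (l - 5)*(l - 3)*(l - 2)^2*(l + 2)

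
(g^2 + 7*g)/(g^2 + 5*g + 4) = g*(g + 7)/(g^2 + 5*g + 4)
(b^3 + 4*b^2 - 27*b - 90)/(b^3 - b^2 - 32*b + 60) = (b + 3)/(b - 2)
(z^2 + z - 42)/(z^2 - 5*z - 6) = (z + 7)/(z + 1)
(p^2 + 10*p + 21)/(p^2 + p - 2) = (p^2 + 10*p + 21)/(p^2 + p - 2)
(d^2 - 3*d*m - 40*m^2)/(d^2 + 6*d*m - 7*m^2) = (d^2 - 3*d*m - 40*m^2)/(d^2 + 6*d*m - 7*m^2)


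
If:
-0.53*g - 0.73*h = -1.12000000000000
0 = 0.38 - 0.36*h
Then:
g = 0.66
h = 1.06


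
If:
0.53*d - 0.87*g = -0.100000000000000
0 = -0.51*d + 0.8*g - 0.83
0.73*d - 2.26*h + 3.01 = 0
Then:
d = -32.59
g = -19.74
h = -9.20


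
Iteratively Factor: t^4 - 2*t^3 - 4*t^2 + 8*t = (t - 2)*(t^3 - 4*t) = (t - 2)^2*(t^2 + 2*t) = t*(t - 2)^2*(t + 2)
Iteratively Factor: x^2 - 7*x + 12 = (x - 4)*(x - 3)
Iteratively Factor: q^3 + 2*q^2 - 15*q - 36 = (q + 3)*(q^2 - q - 12) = (q + 3)^2*(q - 4)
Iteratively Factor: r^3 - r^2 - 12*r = (r)*(r^2 - r - 12) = r*(r - 4)*(r + 3)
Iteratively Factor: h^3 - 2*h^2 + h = (h)*(h^2 - 2*h + 1) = h*(h - 1)*(h - 1)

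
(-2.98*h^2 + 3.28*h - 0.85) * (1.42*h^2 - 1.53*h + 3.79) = -4.2316*h^4 + 9.217*h^3 - 17.5196*h^2 + 13.7317*h - 3.2215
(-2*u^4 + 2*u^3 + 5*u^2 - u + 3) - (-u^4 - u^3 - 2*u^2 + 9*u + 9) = -u^4 + 3*u^3 + 7*u^2 - 10*u - 6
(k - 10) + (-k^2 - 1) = -k^2 + k - 11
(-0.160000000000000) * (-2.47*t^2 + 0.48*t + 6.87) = 0.3952*t^2 - 0.0768*t - 1.0992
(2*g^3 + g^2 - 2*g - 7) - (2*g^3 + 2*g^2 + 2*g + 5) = -g^2 - 4*g - 12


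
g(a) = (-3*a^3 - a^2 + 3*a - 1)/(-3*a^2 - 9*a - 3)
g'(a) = (6*a + 9)*(-3*a^3 - a^2 + 3*a - 1)/(-3*a^2 - 9*a - 3)^2 + (-9*a^2 - 2*a + 3)/(-3*a^2 - 9*a - 3)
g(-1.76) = 1.97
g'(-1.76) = -6.89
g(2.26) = 0.88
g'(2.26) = 0.72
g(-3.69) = -11.75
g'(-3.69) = -3.97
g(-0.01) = 0.35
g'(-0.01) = -2.12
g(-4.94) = -10.12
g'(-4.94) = -0.07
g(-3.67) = -11.84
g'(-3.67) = -4.16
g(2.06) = 0.74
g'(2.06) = 0.69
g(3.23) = 1.62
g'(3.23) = 0.81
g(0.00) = 0.33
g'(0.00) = -2.00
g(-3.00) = -20.67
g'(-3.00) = -38.00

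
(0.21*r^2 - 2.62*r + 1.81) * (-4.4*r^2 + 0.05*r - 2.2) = -0.924*r^4 + 11.5385*r^3 - 8.557*r^2 + 5.8545*r - 3.982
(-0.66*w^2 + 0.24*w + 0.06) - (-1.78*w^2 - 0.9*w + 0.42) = 1.12*w^2 + 1.14*w - 0.36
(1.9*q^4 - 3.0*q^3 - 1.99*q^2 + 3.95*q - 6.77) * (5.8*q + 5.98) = 11.02*q^5 - 6.038*q^4 - 29.482*q^3 + 11.0098*q^2 - 15.645*q - 40.4846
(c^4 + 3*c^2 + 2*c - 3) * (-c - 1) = -c^5 - c^4 - 3*c^3 - 5*c^2 + c + 3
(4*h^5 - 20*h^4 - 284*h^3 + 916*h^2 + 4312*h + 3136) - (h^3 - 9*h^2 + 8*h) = 4*h^5 - 20*h^4 - 285*h^3 + 925*h^2 + 4304*h + 3136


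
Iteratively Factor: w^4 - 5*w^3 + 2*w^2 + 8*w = (w)*(w^3 - 5*w^2 + 2*w + 8) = w*(w + 1)*(w^2 - 6*w + 8) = w*(w - 2)*(w + 1)*(w - 4)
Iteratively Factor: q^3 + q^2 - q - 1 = (q - 1)*(q^2 + 2*q + 1) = (q - 1)*(q + 1)*(q + 1)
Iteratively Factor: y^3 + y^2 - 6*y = (y + 3)*(y^2 - 2*y) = (y - 2)*(y + 3)*(y)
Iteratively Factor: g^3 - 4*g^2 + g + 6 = (g + 1)*(g^2 - 5*g + 6) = (g - 3)*(g + 1)*(g - 2)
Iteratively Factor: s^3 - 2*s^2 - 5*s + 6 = (s - 3)*(s^2 + s - 2) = (s - 3)*(s - 1)*(s + 2)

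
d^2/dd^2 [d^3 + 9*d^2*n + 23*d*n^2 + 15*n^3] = 6*d + 18*n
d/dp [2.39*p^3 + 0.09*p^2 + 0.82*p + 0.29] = 7.17*p^2 + 0.18*p + 0.82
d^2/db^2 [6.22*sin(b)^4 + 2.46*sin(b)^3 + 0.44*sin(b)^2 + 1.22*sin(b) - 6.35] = -99.52*sin(b)^4 - 22.14*sin(b)^3 + 72.88*sin(b)^2 + 13.54*sin(b) + 0.879999999999999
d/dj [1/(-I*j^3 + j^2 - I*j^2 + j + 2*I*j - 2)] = (3*I*j^2 - 2*j + 2*I*j - 1 - 2*I)/(I*j^3 - j^2 + I*j^2 - j - 2*I*j + 2)^2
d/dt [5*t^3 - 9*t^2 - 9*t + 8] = 15*t^2 - 18*t - 9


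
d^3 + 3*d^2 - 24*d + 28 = (d - 2)^2*(d + 7)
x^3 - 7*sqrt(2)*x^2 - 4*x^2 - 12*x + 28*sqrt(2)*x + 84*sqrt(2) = (x - 6)*(x + 2)*(x - 7*sqrt(2))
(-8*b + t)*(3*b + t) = -24*b^2 - 5*b*t + t^2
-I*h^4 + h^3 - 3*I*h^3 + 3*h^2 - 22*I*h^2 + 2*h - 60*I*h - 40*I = (h + 2)*(h - 4*I)*(h + 5*I)*(-I*h - I)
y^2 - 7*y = y*(y - 7)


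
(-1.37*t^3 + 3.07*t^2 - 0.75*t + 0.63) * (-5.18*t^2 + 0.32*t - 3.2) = 7.0966*t^5 - 16.341*t^4 + 9.2514*t^3 - 13.3274*t^2 + 2.6016*t - 2.016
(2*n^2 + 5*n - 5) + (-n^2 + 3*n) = n^2 + 8*n - 5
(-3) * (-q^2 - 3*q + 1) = 3*q^2 + 9*q - 3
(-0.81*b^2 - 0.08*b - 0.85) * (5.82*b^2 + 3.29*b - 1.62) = -4.7142*b^4 - 3.1305*b^3 - 3.898*b^2 - 2.6669*b + 1.377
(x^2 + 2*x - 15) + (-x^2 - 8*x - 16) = -6*x - 31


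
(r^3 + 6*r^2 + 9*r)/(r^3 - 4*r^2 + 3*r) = (r^2 + 6*r + 9)/(r^2 - 4*r + 3)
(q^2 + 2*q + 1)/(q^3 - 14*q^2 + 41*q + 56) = (q + 1)/(q^2 - 15*q + 56)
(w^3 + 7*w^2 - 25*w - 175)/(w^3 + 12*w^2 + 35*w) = (w - 5)/w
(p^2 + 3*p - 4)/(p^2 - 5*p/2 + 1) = 2*(p^2 + 3*p - 4)/(2*p^2 - 5*p + 2)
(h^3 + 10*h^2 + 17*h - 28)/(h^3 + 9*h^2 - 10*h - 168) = (h^2 + 3*h - 4)/(h^2 + 2*h - 24)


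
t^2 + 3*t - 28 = (t - 4)*(t + 7)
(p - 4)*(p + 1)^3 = p^4 - p^3 - 9*p^2 - 11*p - 4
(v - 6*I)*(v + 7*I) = v^2 + I*v + 42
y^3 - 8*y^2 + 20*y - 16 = (y - 4)*(y - 2)^2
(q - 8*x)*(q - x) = q^2 - 9*q*x + 8*x^2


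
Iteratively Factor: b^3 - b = (b + 1)*(b^2 - b) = b*(b + 1)*(b - 1)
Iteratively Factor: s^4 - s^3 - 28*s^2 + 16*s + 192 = (s + 4)*(s^3 - 5*s^2 - 8*s + 48) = (s - 4)*(s + 4)*(s^2 - s - 12) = (s - 4)^2*(s + 4)*(s + 3)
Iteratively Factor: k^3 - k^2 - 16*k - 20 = (k + 2)*(k^2 - 3*k - 10) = (k + 2)^2*(k - 5)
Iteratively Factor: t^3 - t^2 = (t)*(t^2 - t) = t^2*(t - 1)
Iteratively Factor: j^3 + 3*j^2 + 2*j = (j + 2)*(j^2 + j) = j*(j + 2)*(j + 1)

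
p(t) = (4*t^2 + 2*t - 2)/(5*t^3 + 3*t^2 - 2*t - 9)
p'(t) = (8*t + 2)/(5*t^3 + 3*t^2 - 2*t - 9) + (-15*t^2 - 6*t + 2)*(4*t^2 + 2*t - 2)/(5*t^3 + 3*t^2 - 2*t - 9)^2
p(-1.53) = -0.26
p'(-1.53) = 0.24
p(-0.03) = 0.23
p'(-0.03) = -0.25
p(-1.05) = -0.03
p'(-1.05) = 0.65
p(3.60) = 0.22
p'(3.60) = -0.07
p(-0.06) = 0.24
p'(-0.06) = -0.23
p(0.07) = 0.20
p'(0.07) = -0.31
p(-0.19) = 0.26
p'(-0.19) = -0.14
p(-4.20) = -0.19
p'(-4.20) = -0.04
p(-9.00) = -0.09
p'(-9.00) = -0.00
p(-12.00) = -0.07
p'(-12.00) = -0.00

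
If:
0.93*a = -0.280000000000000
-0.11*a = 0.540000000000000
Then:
No Solution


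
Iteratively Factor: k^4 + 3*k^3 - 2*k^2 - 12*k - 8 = (k + 2)*(k^3 + k^2 - 4*k - 4) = (k - 2)*(k + 2)*(k^2 + 3*k + 2) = (k - 2)*(k + 1)*(k + 2)*(k + 2)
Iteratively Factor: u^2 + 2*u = (u)*(u + 2)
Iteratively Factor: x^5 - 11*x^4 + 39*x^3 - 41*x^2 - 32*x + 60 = (x - 3)*(x^4 - 8*x^3 + 15*x^2 + 4*x - 20) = (x - 3)*(x - 2)*(x^3 - 6*x^2 + 3*x + 10) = (x - 3)*(x - 2)^2*(x^2 - 4*x - 5) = (x - 5)*(x - 3)*(x - 2)^2*(x + 1)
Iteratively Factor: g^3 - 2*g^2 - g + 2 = (g - 1)*(g^2 - g - 2) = (g - 1)*(g + 1)*(g - 2)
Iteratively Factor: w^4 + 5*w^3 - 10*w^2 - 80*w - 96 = (w - 4)*(w^3 + 9*w^2 + 26*w + 24) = (w - 4)*(w + 3)*(w^2 + 6*w + 8) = (w - 4)*(w + 2)*(w + 3)*(w + 4)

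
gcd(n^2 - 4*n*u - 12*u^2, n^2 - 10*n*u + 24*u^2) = -n + 6*u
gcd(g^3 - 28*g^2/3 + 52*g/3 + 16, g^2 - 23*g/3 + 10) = g - 6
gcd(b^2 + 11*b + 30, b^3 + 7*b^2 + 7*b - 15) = b + 5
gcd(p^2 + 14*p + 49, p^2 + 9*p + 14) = p + 7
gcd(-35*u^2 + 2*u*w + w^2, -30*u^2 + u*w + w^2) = 5*u - w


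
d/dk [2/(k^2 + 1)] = -4*k/(k^2 + 1)^2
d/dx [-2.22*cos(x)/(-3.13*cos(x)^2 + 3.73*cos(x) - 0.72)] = (6.9486*cos(x)^2 - 1.5984)*sin(x)/(9.7969*cos(x)^4 - 23.3498*cos(x)^3 + 18.4201*cos(x)^2 - 5.3712*cos(x) + 0.5184)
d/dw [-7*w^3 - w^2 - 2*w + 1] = -21*w^2 - 2*w - 2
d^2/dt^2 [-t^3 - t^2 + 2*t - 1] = -6*t - 2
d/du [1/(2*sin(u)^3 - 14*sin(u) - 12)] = (7 - 3*sin(u)^2)*cos(u)/(2*(-sin(u)^3 + 7*sin(u) + 6)^2)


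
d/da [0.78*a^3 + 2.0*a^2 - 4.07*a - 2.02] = 2.34*a^2 + 4.0*a - 4.07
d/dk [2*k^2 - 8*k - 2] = 4*k - 8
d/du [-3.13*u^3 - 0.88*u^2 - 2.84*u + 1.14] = -9.39*u^2 - 1.76*u - 2.84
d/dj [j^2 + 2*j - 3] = 2*j + 2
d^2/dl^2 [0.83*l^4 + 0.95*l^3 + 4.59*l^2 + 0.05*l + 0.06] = 9.96*l^2 + 5.7*l + 9.18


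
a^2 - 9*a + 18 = (a - 6)*(a - 3)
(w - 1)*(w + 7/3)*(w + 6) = w^3 + 22*w^2/3 + 17*w/3 - 14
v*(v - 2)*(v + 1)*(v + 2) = v^4 + v^3 - 4*v^2 - 4*v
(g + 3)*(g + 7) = g^2 + 10*g + 21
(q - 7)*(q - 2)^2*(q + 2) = q^4 - 9*q^3 + 10*q^2 + 36*q - 56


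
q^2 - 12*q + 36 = (q - 6)^2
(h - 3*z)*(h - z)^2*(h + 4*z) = h^4 - h^3*z - 13*h^2*z^2 + 25*h*z^3 - 12*z^4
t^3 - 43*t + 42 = (t - 6)*(t - 1)*(t + 7)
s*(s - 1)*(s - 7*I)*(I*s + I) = I*s^4 + 7*s^3 - I*s^2 - 7*s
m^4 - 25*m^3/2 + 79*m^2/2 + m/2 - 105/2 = (m - 7)*(m - 5)*(m - 3/2)*(m + 1)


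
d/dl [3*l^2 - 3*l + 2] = 6*l - 3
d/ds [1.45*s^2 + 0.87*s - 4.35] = 2.9*s + 0.87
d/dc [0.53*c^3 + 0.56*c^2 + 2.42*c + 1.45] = 1.59*c^2 + 1.12*c + 2.42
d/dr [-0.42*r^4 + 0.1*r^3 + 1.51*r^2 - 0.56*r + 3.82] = -1.68*r^3 + 0.3*r^2 + 3.02*r - 0.56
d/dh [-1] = 0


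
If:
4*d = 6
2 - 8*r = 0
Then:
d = 3/2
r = 1/4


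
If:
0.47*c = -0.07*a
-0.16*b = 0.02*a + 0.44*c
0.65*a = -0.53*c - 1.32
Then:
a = -2.31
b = -0.66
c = 0.34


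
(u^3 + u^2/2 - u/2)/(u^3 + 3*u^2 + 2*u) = (u - 1/2)/(u + 2)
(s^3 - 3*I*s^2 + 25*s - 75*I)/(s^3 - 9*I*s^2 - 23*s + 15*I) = (s + 5*I)/(s - I)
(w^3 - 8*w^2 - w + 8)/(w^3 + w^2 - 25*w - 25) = (w^2 - 9*w + 8)/(w^2 - 25)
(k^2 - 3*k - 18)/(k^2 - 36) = (k + 3)/(k + 6)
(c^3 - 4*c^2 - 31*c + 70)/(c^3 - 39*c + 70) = (c^2 - 2*c - 35)/(c^2 + 2*c - 35)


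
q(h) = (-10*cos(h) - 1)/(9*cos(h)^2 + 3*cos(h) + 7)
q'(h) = (18*sin(h)*cos(h) + 3*sin(h))*(-10*cos(h) - 1)/(9*cos(h)^2 + 3*cos(h) + 7)^2 + 10*sin(h)/(9*cos(h)^2 + 3*cos(h) + 7)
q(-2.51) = 0.68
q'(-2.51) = -0.12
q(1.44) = -0.31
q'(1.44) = 1.10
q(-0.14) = -0.58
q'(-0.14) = 0.02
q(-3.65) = 0.69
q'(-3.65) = 0.05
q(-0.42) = -0.59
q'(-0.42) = 0.03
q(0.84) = -0.59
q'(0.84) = 0.07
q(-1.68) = 0.01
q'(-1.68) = -1.47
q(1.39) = -0.36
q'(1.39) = 0.98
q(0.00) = -0.58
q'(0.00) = 0.00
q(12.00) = -0.59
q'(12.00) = 0.03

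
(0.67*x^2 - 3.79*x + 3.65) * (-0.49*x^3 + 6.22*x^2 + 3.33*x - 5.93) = -0.3283*x^5 + 6.0245*x^4 - 23.1312*x^3 + 6.1092*x^2 + 34.6292*x - 21.6445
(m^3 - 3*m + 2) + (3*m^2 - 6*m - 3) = m^3 + 3*m^2 - 9*m - 1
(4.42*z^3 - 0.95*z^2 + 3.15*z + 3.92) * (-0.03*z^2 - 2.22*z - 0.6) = -0.1326*z^5 - 9.7839*z^4 - 0.6375*z^3 - 6.5406*z^2 - 10.5924*z - 2.352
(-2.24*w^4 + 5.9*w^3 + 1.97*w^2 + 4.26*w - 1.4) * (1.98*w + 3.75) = -4.4352*w^5 + 3.282*w^4 + 26.0256*w^3 + 15.8223*w^2 + 13.203*w - 5.25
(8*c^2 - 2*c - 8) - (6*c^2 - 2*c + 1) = 2*c^2 - 9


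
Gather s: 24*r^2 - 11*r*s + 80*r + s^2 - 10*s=24*r^2 + 80*r + s^2 + s*(-11*r - 10)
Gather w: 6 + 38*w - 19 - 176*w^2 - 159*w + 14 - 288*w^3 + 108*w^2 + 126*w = -288*w^3 - 68*w^2 + 5*w + 1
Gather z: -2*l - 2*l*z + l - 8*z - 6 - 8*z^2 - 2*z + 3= -l - 8*z^2 + z*(-2*l - 10) - 3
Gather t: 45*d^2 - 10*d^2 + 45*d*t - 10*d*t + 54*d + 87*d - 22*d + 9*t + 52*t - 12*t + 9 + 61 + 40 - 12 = 35*d^2 + 119*d + t*(35*d + 49) + 98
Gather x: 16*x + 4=16*x + 4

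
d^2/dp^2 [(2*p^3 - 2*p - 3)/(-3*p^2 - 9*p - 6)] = 2*(-4*p^3 - 9*p^2 - 3*p + 3)/(p^6 + 9*p^5 + 33*p^4 + 63*p^3 + 66*p^2 + 36*p + 8)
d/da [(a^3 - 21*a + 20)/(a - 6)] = 2*(a^3 - 9*a^2 + 53)/(a^2 - 12*a + 36)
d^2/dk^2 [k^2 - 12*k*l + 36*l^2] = 2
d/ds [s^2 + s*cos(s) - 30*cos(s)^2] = -s*sin(s) + 2*s + 30*sin(2*s) + cos(s)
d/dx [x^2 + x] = 2*x + 1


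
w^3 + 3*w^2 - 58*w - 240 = (w - 8)*(w + 5)*(w + 6)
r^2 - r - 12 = (r - 4)*(r + 3)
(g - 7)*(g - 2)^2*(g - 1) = g^4 - 12*g^3 + 43*g^2 - 60*g + 28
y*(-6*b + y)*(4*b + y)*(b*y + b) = -24*b^3*y^2 - 24*b^3*y - 2*b^2*y^3 - 2*b^2*y^2 + b*y^4 + b*y^3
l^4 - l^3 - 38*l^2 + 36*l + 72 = (l - 6)*(l - 2)*(l + 1)*(l + 6)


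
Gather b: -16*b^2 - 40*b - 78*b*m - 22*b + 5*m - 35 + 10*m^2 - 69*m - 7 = -16*b^2 + b*(-78*m - 62) + 10*m^2 - 64*m - 42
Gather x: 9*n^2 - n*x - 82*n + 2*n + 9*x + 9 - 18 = 9*n^2 - 80*n + x*(9 - n) - 9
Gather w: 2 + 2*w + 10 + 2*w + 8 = 4*w + 20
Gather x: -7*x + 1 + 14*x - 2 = 7*x - 1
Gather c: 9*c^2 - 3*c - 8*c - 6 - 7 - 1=9*c^2 - 11*c - 14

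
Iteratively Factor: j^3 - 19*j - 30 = (j + 2)*(j^2 - 2*j - 15) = (j + 2)*(j + 3)*(j - 5)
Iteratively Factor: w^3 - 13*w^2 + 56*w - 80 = (w - 4)*(w^2 - 9*w + 20) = (w - 5)*(w - 4)*(w - 4)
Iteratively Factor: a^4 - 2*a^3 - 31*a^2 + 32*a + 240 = (a - 5)*(a^3 + 3*a^2 - 16*a - 48) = (a - 5)*(a - 4)*(a^2 + 7*a + 12) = (a - 5)*(a - 4)*(a + 3)*(a + 4)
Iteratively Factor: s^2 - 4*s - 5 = (s - 5)*(s + 1)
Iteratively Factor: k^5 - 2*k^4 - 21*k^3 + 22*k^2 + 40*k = (k + 4)*(k^4 - 6*k^3 + 3*k^2 + 10*k) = (k - 2)*(k + 4)*(k^3 - 4*k^2 - 5*k) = (k - 5)*(k - 2)*(k + 4)*(k^2 + k) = (k - 5)*(k - 2)*(k + 1)*(k + 4)*(k)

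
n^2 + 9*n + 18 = (n + 3)*(n + 6)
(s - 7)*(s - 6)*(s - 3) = s^3 - 16*s^2 + 81*s - 126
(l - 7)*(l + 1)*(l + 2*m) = l^3 + 2*l^2*m - 6*l^2 - 12*l*m - 7*l - 14*m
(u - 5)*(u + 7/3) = u^2 - 8*u/3 - 35/3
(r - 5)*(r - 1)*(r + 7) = r^3 + r^2 - 37*r + 35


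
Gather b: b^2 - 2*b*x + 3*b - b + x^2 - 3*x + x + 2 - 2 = b^2 + b*(2 - 2*x) + x^2 - 2*x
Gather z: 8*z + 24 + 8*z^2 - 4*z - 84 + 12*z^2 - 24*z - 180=20*z^2 - 20*z - 240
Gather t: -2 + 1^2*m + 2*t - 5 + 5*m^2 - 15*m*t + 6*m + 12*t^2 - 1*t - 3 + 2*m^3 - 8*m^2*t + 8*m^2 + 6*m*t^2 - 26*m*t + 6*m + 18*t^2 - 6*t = 2*m^3 + 13*m^2 + 13*m + t^2*(6*m + 30) + t*(-8*m^2 - 41*m - 5) - 10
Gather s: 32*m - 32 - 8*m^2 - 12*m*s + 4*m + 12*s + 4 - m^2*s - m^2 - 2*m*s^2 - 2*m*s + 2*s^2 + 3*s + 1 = -9*m^2 + 36*m + s^2*(2 - 2*m) + s*(-m^2 - 14*m + 15) - 27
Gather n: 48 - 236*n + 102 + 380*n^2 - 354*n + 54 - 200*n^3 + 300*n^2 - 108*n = -200*n^3 + 680*n^2 - 698*n + 204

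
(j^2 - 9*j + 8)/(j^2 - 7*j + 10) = (j^2 - 9*j + 8)/(j^2 - 7*j + 10)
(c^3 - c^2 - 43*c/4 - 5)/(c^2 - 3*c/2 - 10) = c + 1/2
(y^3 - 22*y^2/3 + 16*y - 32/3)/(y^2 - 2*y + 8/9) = 3*(y^2 - 6*y + 8)/(3*y - 2)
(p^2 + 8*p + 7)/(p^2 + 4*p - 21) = (p + 1)/(p - 3)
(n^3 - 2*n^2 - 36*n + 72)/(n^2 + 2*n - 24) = (n^2 - 8*n + 12)/(n - 4)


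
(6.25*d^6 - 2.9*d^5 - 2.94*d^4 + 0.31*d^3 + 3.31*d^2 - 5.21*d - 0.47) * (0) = 0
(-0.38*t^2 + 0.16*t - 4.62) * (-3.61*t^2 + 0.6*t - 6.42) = 1.3718*t^4 - 0.8056*t^3 + 19.2138*t^2 - 3.7992*t + 29.6604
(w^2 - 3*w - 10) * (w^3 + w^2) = w^5 - 2*w^4 - 13*w^3 - 10*w^2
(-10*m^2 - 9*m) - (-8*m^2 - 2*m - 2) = -2*m^2 - 7*m + 2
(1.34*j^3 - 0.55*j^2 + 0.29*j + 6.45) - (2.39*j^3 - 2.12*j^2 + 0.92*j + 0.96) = -1.05*j^3 + 1.57*j^2 - 0.63*j + 5.49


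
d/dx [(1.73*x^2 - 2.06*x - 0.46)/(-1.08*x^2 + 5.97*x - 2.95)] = (8.1033*x^2 - 11.2006*x + 8.8232)/(1.1664*x^4 - 12.8952*x^3 + 42.0129*x^2 - 35.223*x + 8.7025)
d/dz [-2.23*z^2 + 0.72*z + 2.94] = 0.72 - 4.46*z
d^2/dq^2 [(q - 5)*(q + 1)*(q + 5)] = 6*q + 2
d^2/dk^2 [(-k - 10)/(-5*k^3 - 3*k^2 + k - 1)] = 2*((k + 10)*(15*k^2 + 6*k - 1)^2 + (-15*k^2 - 6*k - 3*(k + 10)*(5*k + 1) + 1)*(5*k^3 + 3*k^2 - k + 1))/(5*k^3 + 3*k^2 - k + 1)^3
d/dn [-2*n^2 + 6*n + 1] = 6 - 4*n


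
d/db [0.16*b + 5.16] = 0.160000000000000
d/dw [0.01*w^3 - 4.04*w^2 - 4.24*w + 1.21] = 0.03*w^2 - 8.08*w - 4.24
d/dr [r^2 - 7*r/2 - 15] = 2*r - 7/2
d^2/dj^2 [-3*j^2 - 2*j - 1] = -6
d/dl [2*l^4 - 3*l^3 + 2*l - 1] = 8*l^3 - 9*l^2 + 2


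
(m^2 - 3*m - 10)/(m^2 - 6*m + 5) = (m + 2)/(m - 1)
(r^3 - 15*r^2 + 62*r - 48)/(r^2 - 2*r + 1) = (r^2 - 14*r + 48)/(r - 1)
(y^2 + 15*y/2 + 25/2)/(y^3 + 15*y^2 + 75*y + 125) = (y + 5/2)/(y^2 + 10*y + 25)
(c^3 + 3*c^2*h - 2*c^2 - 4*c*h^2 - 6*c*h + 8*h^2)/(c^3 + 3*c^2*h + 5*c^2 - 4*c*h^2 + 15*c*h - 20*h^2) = (c - 2)/(c + 5)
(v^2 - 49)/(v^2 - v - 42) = (v + 7)/(v + 6)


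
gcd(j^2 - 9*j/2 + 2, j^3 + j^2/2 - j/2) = j - 1/2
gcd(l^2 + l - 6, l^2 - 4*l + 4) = l - 2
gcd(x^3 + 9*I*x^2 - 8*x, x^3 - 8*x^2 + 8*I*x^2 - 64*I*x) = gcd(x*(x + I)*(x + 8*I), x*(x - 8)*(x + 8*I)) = x^2 + 8*I*x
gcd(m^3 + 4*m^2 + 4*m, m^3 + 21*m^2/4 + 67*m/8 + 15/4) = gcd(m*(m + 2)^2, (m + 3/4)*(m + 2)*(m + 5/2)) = m + 2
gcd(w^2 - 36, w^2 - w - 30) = w - 6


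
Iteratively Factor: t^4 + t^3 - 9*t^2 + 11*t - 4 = (t - 1)*(t^3 + 2*t^2 - 7*t + 4) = (t - 1)*(t + 4)*(t^2 - 2*t + 1) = (t - 1)^2*(t + 4)*(t - 1)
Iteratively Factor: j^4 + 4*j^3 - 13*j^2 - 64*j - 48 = (j + 1)*(j^3 + 3*j^2 - 16*j - 48) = (j + 1)*(j + 3)*(j^2 - 16) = (j - 4)*(j + 1)*(j + 3)*(j + 4)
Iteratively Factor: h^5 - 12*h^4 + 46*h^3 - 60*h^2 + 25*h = (h - 1)*(h^4 - 11*h^3 + 35*h^2 - 25*h) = h*(h - 1)*(h^3 - 11*h^2 + 35*h - 25) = h*(h - 1)^2*(h^2 - 10*h + 25) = h*(h - 5)*(h - 1)^2*(h - 5)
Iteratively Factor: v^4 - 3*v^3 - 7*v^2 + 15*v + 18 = (v - 3)*(v^3 - 7*v - 6) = (v - 3)^2*(v^2 + 3*v + 2) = (v - 3)^2*(v + 1)*(v + 2)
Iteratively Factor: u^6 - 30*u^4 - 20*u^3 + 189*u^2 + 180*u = (u - 5)*(u^5 + 5*u^4 - 5*u^3 - 45*u^2 - 36*u) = (u - 5)*(u + 4)*(u^4 + u^3 - 9*u^2 - 9*u) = (u - 5)*(u + 3)*(u + 4)*(u^3 - 2*u^2 - 3*u) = (u - 5)*(u - 3)*(u + 3)*(u + 4)*(u^2 + u) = u*(u - 5)*(u - 3)*(u + 3)*(u + 4)*(u + 1)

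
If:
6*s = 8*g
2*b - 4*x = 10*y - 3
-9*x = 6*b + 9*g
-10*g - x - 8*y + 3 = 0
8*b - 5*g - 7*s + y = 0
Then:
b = 423/13142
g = 270/6571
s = 360/6571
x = -411/6571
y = 2178/6571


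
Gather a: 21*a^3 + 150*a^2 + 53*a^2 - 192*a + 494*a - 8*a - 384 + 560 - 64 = 21*a^3 + 203*a^2 + 294*a + 112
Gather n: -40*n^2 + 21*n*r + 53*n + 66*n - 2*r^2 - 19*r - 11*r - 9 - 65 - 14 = -40*n^2 + n*(21*r + 119) - 2*r^2 - 30*r - 88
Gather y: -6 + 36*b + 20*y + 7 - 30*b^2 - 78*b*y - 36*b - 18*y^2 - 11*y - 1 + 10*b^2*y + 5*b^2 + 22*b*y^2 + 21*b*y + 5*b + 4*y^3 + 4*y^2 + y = -25*b^2 + 5*b + 4*y^3 + y^2*(22*b - 14) + y*(10*b^2 - 57*b + 10)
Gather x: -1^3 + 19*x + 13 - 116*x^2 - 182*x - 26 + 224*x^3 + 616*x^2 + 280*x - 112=224*x^3 + 500*x^2 + 117*x - 126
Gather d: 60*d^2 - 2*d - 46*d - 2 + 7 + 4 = 60*d^2 - 48*d + 9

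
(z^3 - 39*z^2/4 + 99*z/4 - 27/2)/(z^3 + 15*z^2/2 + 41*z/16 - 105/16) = 4*(z^2 - 9*z + 18)/(4*z^2 + 33*z + 35)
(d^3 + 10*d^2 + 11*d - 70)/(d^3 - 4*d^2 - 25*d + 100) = (d^2 + 5*d - 14)/(d^2 - 9*d + 20)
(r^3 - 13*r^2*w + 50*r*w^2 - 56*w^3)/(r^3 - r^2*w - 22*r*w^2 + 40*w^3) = (r - 7*w)/(r + 5*w)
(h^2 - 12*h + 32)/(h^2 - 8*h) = (h - 4)/h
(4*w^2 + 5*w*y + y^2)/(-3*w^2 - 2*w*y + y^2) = (4*w + y)/(-3*w + y)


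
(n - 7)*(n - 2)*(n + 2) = n^3 - 7*n^2 - 4*n + 28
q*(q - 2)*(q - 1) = q^3 - 3*q^2 + 2*q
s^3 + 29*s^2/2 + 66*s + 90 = (s + 5/2)*(s + 6)^2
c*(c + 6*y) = c^2 + 6*c*y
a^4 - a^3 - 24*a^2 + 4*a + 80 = (a - 5)*(a - 2)*(a + 2)*(a + 4)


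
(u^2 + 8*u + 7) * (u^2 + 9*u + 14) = u^4 + 17*u^3 + 93*u^2 + 175*u + 98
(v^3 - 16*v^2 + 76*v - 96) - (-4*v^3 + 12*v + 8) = 5*v^3 - 16*v^2 + 64*v - 104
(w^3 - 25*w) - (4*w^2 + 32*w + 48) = w^3 - 4*w^2 - 57*w - 48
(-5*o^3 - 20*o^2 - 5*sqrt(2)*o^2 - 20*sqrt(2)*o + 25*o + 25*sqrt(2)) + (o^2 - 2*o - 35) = -5*o^3 - 19*o^2 - 5*sqrt(2)*o^2 - 20*sqrt(2)*o + 23*o - 35 + 25*sqrt(2)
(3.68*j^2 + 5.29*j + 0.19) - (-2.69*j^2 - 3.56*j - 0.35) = 6.37*j^2 + 8.85*j + 0.54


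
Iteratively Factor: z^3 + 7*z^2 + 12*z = (z + 4)*(z^2 + 3*z) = (z + 3)*(z + 4)*(z)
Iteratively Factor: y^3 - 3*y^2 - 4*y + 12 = (y - 3)*(y^2 - 4) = (y - 3)*(y + 2)*(y - 2)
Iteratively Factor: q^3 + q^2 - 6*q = (q)*(q^2 + q - 6) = q*(q + 3)*(q - 2)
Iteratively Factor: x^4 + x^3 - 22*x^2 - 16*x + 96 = (x + 3)*(x^3 - 2*x^2 - 16*x + 32) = (x - 2)*(x + 3)*(x^2 - 16) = (x - 4)*(x - 2)*(x + 3)*(x + 4)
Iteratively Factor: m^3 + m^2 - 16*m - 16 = (m - 4)*(m^2 + 5*m + 4) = (m - 4)*(m + 1)*(m + 4)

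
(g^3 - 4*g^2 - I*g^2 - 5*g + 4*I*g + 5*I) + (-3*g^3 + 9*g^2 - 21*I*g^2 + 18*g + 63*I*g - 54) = -2*g^3 + 5*g^2 - 22*I*g^2 + 13*g + 67*I*g - 54 + 5*I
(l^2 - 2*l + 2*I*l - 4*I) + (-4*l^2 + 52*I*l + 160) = -3*l^2 - 2*l + 54*I*l + 160 - 4*I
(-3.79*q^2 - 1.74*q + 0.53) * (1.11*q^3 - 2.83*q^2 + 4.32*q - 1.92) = -4.2069*q^5 + 8.7943*q^4 - 10.8603*q^3 - 1.7399*q^2 + 5.6304*q - 1.0176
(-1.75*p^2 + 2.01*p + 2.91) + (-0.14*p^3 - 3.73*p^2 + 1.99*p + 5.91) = -0.14*p^3 - 5.48*p^2 + 4.0*p + 8.82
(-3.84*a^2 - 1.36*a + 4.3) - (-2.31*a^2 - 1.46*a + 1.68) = -1.53*a^2 + 0.0999999999999999*a + 2.62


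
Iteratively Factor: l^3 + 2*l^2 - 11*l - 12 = (l - 3)*(l^2 + 5*l + 4) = (l - 3)*(l + 4)*(l + 1)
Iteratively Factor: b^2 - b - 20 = (b + 4)*(b - 5)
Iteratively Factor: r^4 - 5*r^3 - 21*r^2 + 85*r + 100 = (r + 1)*(r^3 - 6*r^2 - 15*r + 100) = (r - 5)*(r + 1)*(r^2 - r - 20) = (r - 5)*(r + 1)*(r + 4)*(r - 5)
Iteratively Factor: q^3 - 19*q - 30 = (q + 3)*(q^2 - 3*q - 10) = (q + 2)*(q + 3)*(q - 5)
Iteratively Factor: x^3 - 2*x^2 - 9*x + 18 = (x - 2)*(x^2 - 9) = (x - 2)*(x + 3)*(x - 3)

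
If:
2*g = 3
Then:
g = 3/2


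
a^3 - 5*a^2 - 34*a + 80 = (a - 8)*(a - 2)*(a + 5)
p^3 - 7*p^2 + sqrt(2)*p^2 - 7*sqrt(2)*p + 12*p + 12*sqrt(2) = (p - 4)*(p - 3)*(p + sqrt(2))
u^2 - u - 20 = (u - 5)*(u + 4)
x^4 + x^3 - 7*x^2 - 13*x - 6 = (x - 3)*(x + 1)^2*(x + 2)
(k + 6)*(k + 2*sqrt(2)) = k^2 + 2*sqrt(2)*k + 6*k + 12*sqrt(2)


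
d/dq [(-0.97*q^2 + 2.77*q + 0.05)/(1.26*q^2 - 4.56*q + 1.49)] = (0.932999999999998*q^2 - 3.0166*q + 4.3553)/(1.5876*q^4 - 11.4912*q^3 + 24.5484*q^2 - 13.5888*q + 2.2201)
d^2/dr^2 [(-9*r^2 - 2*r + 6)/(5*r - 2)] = 188/(125*r^3 - 150*r^2 + 60*r - 8)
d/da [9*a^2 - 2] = 18*a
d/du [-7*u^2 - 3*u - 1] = -14*u - 3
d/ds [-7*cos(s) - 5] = 7*sin(s)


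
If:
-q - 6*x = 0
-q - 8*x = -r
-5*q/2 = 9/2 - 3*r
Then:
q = -9/7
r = 3/7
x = 3/14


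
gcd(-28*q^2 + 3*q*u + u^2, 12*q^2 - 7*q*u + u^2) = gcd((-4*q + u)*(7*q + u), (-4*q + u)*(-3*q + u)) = 4*q - u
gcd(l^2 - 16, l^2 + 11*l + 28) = l + 4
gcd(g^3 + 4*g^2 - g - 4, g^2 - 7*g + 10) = 1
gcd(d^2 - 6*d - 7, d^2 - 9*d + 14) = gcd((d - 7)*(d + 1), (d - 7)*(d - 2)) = d - 7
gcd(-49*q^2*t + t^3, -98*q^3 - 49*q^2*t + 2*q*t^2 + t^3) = 49*q^2 - t^2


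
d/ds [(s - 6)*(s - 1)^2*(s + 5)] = 4*s^3 - 9*s^2 - 54*s + 59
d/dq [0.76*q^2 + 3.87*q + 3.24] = 1.52*q + 3.87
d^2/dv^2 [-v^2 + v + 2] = -2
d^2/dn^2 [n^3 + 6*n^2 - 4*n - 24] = 6*n + 12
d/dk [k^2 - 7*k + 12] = 2*k - 7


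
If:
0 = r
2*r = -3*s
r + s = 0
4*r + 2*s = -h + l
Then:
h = l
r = 0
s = 0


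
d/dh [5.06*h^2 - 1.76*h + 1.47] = 10.12*h - 1.76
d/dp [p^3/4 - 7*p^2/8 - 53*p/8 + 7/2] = 3*p^2/4 - 7*p/4 - 53/8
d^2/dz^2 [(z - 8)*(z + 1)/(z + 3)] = 44/(z^3 + 9*z^2 + 27*z + 27)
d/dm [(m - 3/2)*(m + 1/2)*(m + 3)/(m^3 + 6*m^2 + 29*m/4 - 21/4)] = 32*(2*m^2 - m + 2)/(16*m^4 + 96*m^3 + 88*m^2 - 168*m + 49)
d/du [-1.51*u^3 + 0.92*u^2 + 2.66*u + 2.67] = -4.53*u^2 + 1.84*u + 2.66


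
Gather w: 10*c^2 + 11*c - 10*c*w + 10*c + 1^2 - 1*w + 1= 10*c^2 + 21*c + w*(-10*c - 1) + 2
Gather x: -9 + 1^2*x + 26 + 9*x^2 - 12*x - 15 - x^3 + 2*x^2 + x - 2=-x^3 + 11*x^2 - 10*x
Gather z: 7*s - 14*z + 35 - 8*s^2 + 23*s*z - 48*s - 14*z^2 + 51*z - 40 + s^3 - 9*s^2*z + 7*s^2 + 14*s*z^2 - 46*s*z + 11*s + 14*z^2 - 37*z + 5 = s^3 - s^2 + 14*s*z^2 - 30*s + z*(-9*s^2 - 23*s)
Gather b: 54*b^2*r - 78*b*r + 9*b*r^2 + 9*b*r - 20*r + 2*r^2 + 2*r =54*b^2*r + b*(9*r^2 - 69*r) + 2*r^2 - 18*r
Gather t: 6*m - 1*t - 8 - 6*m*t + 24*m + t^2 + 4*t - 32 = 30*m + t^2 + t*(3 - 6*m) - 40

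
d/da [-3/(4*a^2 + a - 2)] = 3*(8*a + 1)/(4*a^2 + a - 2)^2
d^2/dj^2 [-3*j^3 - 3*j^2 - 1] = -18*j - 6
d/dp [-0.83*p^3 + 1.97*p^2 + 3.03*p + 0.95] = -2.49*p^2 + 3.94*p + 3.03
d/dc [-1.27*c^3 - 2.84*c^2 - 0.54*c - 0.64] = -3.81*c^2 - 5.68*c - 0.54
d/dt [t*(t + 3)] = 2*t + 3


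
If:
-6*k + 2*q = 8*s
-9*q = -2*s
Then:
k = -34*s/27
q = 2*s/9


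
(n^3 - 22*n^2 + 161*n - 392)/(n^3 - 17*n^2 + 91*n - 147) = (n - 8)/(n - 3)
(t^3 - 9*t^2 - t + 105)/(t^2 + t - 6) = (t^2 - 12*t + 35)/(t - 2)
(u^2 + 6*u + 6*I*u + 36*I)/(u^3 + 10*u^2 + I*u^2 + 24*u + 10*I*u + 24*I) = (u + 6*I)/(u^2 + u*(4 + I) + 4*I)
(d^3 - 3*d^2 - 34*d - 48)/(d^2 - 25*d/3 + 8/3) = 3*(d^2 + 5*d + 6)/(3*d - 1)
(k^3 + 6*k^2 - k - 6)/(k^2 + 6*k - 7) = (k^2 + 7*k + 6)/(k + 7)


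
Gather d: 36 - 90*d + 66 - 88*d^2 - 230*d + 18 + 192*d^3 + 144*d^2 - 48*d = 192*d^3 + 56*d^2 - 368*d + 120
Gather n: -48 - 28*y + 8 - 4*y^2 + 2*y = -4*y^2 - 26*y - 40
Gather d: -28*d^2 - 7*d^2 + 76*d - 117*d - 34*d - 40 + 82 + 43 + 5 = -35*d^2 - 75*d + 90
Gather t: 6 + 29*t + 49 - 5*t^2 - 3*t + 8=-5*t^2 + 26*t + 63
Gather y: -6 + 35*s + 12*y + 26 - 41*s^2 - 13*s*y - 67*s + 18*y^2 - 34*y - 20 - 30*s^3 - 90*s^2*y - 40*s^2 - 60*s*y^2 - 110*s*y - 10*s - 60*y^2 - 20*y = -30*s^3 - 81*s^2 - 42*s + y^2*(-60*s - 42) + y*(-90*s^2 - 123*s - 42)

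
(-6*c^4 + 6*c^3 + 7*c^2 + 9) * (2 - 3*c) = 18*c^5 - 30*c^4 - 9*c^3 + 14*c^2 - 27*c + 18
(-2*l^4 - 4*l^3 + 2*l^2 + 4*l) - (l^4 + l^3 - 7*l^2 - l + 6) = -3*l^4 - 5*l^3 + 9*l^2 + 5*l - 6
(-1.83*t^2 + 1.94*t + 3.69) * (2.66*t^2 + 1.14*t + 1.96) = -4.8678*t^4 + 3.0742*t^3 + 8.4402*t^2 + 8.009*t + 7.2324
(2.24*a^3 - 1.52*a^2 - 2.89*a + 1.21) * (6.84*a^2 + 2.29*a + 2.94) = 15.3216*a^5 - 5.2672*a^4 - 16.6628*a^3 - 2.8105*a^2 - 5.7257*a + 3.5574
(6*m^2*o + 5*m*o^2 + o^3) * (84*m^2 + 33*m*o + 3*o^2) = 504*m^4*o + 618*m^3*o^2 + 267*m^2*o^3 + 48*m*o^4 + 3*o^5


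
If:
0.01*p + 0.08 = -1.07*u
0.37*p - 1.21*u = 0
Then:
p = -0.24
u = -0.07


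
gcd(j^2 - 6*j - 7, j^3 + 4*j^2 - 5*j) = 1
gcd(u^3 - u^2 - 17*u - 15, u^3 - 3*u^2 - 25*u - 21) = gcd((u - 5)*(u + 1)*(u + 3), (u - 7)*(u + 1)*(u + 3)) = u^2 + 4*u + 3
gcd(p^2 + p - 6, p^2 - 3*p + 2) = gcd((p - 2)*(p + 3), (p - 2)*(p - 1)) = p - 2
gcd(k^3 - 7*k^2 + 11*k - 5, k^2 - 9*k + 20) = k - 5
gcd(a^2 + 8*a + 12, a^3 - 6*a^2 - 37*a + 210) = a + 6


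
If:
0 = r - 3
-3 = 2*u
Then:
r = 3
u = -3/2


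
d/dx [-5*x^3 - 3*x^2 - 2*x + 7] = -15*x^2 - 6*x - 2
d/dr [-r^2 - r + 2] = -2*r - 1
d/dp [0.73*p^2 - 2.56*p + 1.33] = 1.46*p - 2.56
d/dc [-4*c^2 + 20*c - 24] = 20 - 8*c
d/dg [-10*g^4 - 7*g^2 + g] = -40*g^3 - 14*g + 1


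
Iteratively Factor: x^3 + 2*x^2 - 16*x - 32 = (x + 4)*(x^2 - 2*x - 8) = (x - 4)*(x + 4)*(x + 2)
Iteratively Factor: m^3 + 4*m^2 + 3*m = (m)*(m^2 + 4*m + 3) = m*(m + 3)*(m + 1)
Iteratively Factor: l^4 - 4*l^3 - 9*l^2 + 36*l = (l - 4)*(l^3 - 9*l) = (l - 4)*(l + 3)*(l^2 - 3*l) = (l - 4)*(l - 3)*(l + 3)*(l)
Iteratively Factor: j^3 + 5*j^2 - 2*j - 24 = (j - 2)*(j^2 + 7*j + 12) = (j - 2)*(j + 3)*(j + 4)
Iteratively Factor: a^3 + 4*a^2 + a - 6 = (a + 2)*(a^2 + 2*a - 3) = (a + 2)*(a + 3)*(a - 1)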